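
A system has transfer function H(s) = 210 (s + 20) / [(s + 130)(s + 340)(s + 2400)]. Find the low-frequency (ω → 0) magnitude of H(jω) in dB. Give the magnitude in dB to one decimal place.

H(0) = 210 × 20 / (130 × 340 × 2400) = 3.9593e-05
20 log₁₀(3.9593e-05) = -88.05 dB

-88.0 dB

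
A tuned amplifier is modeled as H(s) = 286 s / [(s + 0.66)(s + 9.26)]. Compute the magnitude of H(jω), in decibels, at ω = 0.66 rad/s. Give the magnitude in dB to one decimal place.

|j0.66| = 0.66
|j0.66 + 0.66| = √(0.66² + 0.66²) = 0.9334
|j0.66 + 9.26| = √(0.66² + 9.26²) = 9.283
|H(j0.66)| = 286 × 0.66 / (0.9334 × 9.283) = 21.784
20 log₁₀(21.784) = 26.76 dB

26.8 dB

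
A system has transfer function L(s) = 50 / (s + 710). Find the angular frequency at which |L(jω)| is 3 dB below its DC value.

For a single-pole low-pass, the −3 dB point is at the pole: ω = 710 rad/s.

710 rad/s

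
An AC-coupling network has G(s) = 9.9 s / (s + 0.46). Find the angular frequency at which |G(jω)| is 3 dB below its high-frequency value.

0.46 rad/s

For a single-pole high-pass, the −3 dB point is at the pole: ω = 0.46 rad/s.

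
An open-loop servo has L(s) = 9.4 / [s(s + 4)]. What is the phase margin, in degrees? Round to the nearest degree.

62°

Gain crossover: |L(jω)| = 1 at ω ≈ 2.08 rad/s.
∠L(j2.08) = −90° − arctan(2.08/4) ≈ -117.52°
PM = 180° + (-117.52°) = 62.48°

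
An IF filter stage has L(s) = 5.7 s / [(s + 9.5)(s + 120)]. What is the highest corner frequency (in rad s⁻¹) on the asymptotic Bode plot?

Break frequencies occur at each pole and zero magnitude: 9.5 rad s⁻¹, 120 rad s⁻¹.
The highest is 120 rad s⁻¹.

120 rad s⁻¹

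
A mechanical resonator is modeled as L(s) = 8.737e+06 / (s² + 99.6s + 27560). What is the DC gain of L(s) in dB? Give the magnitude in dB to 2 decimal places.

50.02 dB

L(0) = 8.737e+06 / 27560 = 317.02
20 log₁₀(317.02) = 50.022 dB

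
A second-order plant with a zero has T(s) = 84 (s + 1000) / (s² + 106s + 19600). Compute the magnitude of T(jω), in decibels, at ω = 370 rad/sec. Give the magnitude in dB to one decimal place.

|j370 + 1000| = √(370² + 1000²) = 1066
|(j370)² + 106(j370) + 19600| = |-1.173e+05 + j39220| = 1.237e+05
|T(j370)| = 84 × 1066 / 1.237e+05 = 0.72415
20 log₁₀(0.72415) = -2.80 dB

-2.8 dB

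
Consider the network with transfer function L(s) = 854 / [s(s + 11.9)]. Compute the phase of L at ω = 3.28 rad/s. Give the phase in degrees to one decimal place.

∠(j3.28 + 11.9) = arctan(3.28/11.9) = 15.41°
∠(j3.28) = 90.00°
∠L(j3.28) = − (15.41° + 90.00°) = -105.41°

-105.4°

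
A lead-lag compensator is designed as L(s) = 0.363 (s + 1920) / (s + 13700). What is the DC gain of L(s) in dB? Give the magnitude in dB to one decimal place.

-25.9 dB

L(0) = 0.363 × 1920 / 13700 = 0.050873
20 log₁₀(0.050873) = -25.87 dB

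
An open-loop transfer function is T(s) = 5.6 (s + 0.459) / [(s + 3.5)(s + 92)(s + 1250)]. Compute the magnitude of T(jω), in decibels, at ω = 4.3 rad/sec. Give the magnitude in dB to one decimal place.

|j4.3 + 0.459| = √(4.3² + 0.459²) = 4.324
|j4.3 + 3.5| = √(4.3² + 3.5²) = 5.544
|j4.3 + 92| = √(4.3² + 92²) = 92.1
|j4.3 + 1250| = √(4.3² + 1250²) = 1250
|T(j4.3)| = 5.6 × 4.324 / (5.544 × 92.1 × 1250) = 3.7939e-05
20 log₁₀(3.7939e-05) = -88.42 dB

-88.4 dB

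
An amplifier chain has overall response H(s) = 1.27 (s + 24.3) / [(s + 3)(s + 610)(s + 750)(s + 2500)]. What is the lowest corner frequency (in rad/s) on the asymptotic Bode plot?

Break frequencies occur at each pole and zero magnitude: 3 rad/s, 24.3 rad/s, 610 rad/s, 750 rad/s, 2500 rad/s.
The lowest is 3 rad/s.

3 rad/s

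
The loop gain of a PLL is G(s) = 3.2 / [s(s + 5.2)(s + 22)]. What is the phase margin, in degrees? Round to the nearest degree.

90°

Gain crossover: |G(jω)| = 1 at ω ≈ 0.028 rad/sec.
∠G(j0.028) = −90° − arctan(0.028/5.2) − arctan(0.028/22) ≈ -90.38°
PM = 180° + (-90.38°) = 89.62°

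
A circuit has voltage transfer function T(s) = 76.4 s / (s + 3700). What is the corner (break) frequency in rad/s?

The single real pole at s = −3700 gives a corner at ω = 3700 rad/s.

3700 rad/s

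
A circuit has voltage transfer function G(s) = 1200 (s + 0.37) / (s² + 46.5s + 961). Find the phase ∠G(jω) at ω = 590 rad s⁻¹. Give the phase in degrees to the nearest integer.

∠(j590 + 0.37) = arctan(590/0.37) = 89.96°
∠[(j590)² + 46.5(j590) + 961] = ∠[-3.4714e+05 + j27435] = 175.48°
∠G(j590) = 89.96° − 175.48° = -85.52°

-86°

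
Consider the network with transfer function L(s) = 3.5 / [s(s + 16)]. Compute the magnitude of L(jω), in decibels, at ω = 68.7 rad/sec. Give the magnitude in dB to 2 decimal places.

|j68.7 + 16| = √(68.7² + 16²) = 70.54
|j68.7| = 68.7
|L(j68.7)| = 3.5 / (70.54 × 68.7) = 0.00072225
20 log₁₀(0.00072225) = -62.826 dB

-62.83 dB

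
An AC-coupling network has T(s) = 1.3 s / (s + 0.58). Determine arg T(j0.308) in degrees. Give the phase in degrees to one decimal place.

62.0 deg

∠(j0.308) = 90.00°
∠(j0.308 + 0.58) = arctan(0.308/0.58) = 27.97°
∠T(j0.308) = 90.00° − 27.97° = 62.03°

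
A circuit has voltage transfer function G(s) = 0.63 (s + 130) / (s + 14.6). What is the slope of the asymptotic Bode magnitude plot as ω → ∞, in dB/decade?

With 1 zero and 1 pole, the high-frequency asymptotic slope is 20 × (1 − 1) = 0 dB/decade.

0 dB/decade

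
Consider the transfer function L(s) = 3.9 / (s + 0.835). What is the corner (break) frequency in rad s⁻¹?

0.835 rad s⁻¹

The single real pole at s = −0.835 gives a corner at ω = 0.835 rad s⁻¹.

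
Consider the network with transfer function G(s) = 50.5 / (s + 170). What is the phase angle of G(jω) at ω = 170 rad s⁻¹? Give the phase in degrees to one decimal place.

∠(j170 + 170) = arctan(170/170) = 45.00°
∠G(j170) = −45.00° = -45.00°

-45.0°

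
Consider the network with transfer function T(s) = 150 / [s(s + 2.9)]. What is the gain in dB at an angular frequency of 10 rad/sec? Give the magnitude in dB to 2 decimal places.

|j10 + 2.9| = √(10² + 2.9²) = 10.41
|j10| = 10
|T(j10)| = 150 / (10.41 × 10) = 1.4406
20 log₁₀(1.4406) = 3.171 dB

3.17 dB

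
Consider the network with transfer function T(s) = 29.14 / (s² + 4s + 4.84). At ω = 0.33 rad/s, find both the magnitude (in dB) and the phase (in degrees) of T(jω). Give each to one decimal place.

|(j0.33)² + 4(j0.33) + 4.84| = |4.7311 + j1.32| = 4.912
|T(j0.33)| = 29.14 / 4.912 = 5.9327
20 log₁₀(5.9327) = 15.46 dB
∠[(j0.33)² + 4(j0.33) + 4.84] = ∠[4.7311 + j1.32] = 15.59°
∠T(j0.33) = −15.59° = -15.59°

|T| = 15.5 dB, ∠T = -15.6 deg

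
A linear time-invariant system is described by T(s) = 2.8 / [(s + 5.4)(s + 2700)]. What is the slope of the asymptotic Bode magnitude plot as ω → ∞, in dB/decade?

-40 dB/decade

With 0 zeros and 2 poles, the high-frequency asymptotic slope is 20 × (0 − 2) = -40 dB/decade.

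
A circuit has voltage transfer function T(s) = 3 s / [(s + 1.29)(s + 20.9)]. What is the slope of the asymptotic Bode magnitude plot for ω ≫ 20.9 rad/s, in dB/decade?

With 1 zero and 2 poles, the high-frequency asymptotic slope is 20 × (1 − 2) = -20 dB/decade.

-20 dB/decade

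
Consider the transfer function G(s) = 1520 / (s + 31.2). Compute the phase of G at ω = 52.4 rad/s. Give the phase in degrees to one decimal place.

∠(j52.4 + 31.2) = arctan(52.4/31.2) = 59.23°
∠G(j52.4) = −59.23° = -59.23°

-59.2°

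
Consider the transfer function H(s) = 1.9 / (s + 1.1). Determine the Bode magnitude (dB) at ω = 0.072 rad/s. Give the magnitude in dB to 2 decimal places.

|j0.072 + 1.1| = √(0.072² + 1.1²) = 1.102
|H(j0.072)| = 1.9 / 1.102 = 1.7236
20 log₁₀(1.7236) = 4.729 dB

4.73 dB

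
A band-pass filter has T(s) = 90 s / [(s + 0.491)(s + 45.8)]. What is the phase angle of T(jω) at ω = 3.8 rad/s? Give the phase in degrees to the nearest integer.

3 deg

∠(j3.8) = 90.00°
∠(j3.8 + 0.491) = arctan(3.8/0.491) = 82.64°
∠(j3.8 + 45.8) = arctan(3.8/45.8) = 4.74°
∠T(j3.8) = 90.00° − (82.64° + 4.74°) = 2.62°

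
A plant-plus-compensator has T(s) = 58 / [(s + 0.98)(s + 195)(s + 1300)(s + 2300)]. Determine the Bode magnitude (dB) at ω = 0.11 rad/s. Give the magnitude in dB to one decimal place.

|j0.11 + 0.98| = √(0.11² + 0.98²) = 0.9862
|j0.11 + 195| = √(0.11² + 195²) = 195
|j0.11 + 1300| = √(0.11² + 1300²) = 1300
|j0.11 + 2300| = √(0.11² + 2300²) = 2300
|T(j0.11)| = 58 / (0.9862 × 195 × 1300 × 2300) = 1.0087e-07
20 log₁₀(1.0087e-07) = -139.92 dB

-139.9 dB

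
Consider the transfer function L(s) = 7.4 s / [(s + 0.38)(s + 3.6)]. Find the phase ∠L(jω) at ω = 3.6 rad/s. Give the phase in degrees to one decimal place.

∠(j3.6) = 90.00°
∠(j3.6 + 0.38) = arctan(3.6/0.38) = 83.97°
∠(j3.6 + 3.6) = arctan(3.6/3.6) = 45.00°
∠L(j3.6) = 90.00° − (83.97° + 45.00°) = -38.97°

-39.0°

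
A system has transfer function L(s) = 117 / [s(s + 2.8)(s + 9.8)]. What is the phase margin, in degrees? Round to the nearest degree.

Gain crossover: |L(jω)| = 1 at ω ≈ 2.86 rad/sec.
∠L(j2.86) = −90° − arctan(2.86/2.8) − arctan(2.86/9.8) ≈ -151.91°
PM = 180° + (-151.91°) = 28.09°

28°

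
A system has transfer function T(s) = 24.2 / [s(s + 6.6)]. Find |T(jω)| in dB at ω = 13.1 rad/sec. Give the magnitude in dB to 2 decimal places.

|j13.1 + 6.6| = √(13.1² + 6.6²) = 14.67
|j13.1| = 13.1
|T(j13.1)| = 24.2 / (14.67 × 13.1) = 0.12594
20 log₁₀(0.12594) = -17.997 dB

-18.00 dB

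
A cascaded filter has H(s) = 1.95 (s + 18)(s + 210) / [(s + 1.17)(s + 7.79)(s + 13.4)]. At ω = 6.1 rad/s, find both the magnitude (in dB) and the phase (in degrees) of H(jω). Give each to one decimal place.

|H| = 18.7 dB, ∠H = -121.3°

|j6.1 + 18| = √(6.1² + 18²) = 19.01
|j6.1 + 210| = √(6.1² + 210²) = 210.1
|j6.1 + 1.17| = √(6.1² + 1.17²) = 6.211
|j6.1 + 7.79| = √(6.1² + 7.79²) = 9.894
|j6.1 + 13.4| = √(6.1² + 13.4²) = 14.72
|H(j6.1)| = 1.95 × 19.01 × 210.1 / (6.211 × 9.894 × 14.72) = 8.6053
20 log₁₀(8.6053) = 18.70 dB
∠(j6.1 + 18) = arctan(6.1/18) = 18.72°
∠(j6.1 + 210) = arctan(6.1/210) = 1.66°
∠(j6.1 + 1.17) = arctan(6.1/1.17) = 79.14°
∠(j6.1 + 7.79) = arctan(6.1/7.79) = 38.06°
∠(j6.1 + 13.4) = arctan(6.1/13.4) = 24.48°
∠H(j6.1) = 18.72° + 1.66° − (79.14° + 38.06° + 24.48°) = -121.30°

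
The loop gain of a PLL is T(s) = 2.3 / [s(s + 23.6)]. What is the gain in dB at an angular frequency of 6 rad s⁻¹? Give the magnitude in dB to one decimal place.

-36.1 dB

|j6 + 23.6| = √(6² + 23.6²) = 24.35
|j6| = 6
|T(j6)| = 2.3 / (24.35 × 6) = 0.015742
20 log₁₀(0.015742) = -36.06 dB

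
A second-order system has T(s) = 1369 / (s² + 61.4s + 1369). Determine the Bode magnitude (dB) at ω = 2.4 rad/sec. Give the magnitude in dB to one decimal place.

|(j2.4)² + 61.4(j2.4) + 1369| = |1363.2 + j147.36| = 1371
|T(j2.4)| = 1369 / 1371 = 0.99841
20 log₁₀(0.99841) = -0.01 dB

-0.0 dB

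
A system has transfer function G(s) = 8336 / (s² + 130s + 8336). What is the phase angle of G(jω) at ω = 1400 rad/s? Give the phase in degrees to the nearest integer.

-175 deg

∠[(j1400)² + 130(j1400) + 8336] = ∠[-1.9517e+06 + j1.82e+05] = 174.67°
∠G(j1400) = −174.67° = -174.67°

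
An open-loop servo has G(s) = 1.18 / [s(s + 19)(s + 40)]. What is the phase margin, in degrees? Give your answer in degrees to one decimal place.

Gain crossover: |G(jω)| = 1 at ω ≈ 0.00155 rad/sec.
∠G(j0.00155) = −90° − arctan(0.00155/19) − arctan(0.00155/40) ≈ -90.01°
PM = 180° + (-90.01°) = 89.99°

90.0 deg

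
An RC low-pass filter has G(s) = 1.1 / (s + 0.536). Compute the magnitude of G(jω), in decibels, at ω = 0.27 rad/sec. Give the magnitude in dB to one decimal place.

|j0.27 + 0.536| = √(0.27² + 0.536²) = 0.6002
|G(j0.27)| = 1.1 / 0.6002 = 1.8328
20 log₁₀(1.8328) = 5.26 dB

5.3 dB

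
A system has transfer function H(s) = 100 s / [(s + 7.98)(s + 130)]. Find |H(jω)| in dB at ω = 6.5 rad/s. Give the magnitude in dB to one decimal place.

-6.3 dB

|j6.5| = 6.5
|j6.5 + 7.98| = √(6.5² + 7.98²) = 10.29
|j6.5 + 130| = √(6.5² + 130²) = 130.2
|H(j6.5)| = 100 × 6.5 / (10.29 × 130.2) = 0.4852
20 log₁₀(0.4852) = -6.28 dB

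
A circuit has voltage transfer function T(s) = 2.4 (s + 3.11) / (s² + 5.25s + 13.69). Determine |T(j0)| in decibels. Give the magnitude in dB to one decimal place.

T(0) = 2.4 × 3.11 / 13.69 = 0.54522
20 log₁₀(0.54522) = -5.27 dB

-5.3 dB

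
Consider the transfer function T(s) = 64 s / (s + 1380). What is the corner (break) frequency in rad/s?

The single real pole at s = −1380 gives a corner at ω = 1380 rad/s.

1380 rad/s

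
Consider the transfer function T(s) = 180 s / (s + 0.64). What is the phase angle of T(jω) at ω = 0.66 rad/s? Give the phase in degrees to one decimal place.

44.1°

∠(j0.66) = 90.00°
∠(j0.66 + 0.64) = arctan(0.66/0.64) = 45.88°
∠T(j0.66) = 90.00° − 45.88° = 44.12°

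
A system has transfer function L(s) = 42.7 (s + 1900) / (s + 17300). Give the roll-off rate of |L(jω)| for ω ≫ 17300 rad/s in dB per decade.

With 1 zero and 1 pole, the high-frequency asymptotic slope is 20 × (1 − 1) = 0 dB/decade.

0 dB/decade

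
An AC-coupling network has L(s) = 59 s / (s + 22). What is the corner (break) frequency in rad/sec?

22 rad/sec

The single real pole at s = −22 gives a corner at ω = 22 rad/sec.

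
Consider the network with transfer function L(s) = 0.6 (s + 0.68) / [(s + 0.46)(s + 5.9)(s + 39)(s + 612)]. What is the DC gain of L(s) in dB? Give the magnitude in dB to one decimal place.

-104.0 dB

L(0) = 0.6 × 0.68 / (0.46 × 5.9 × 39 × 612) = 6.2985e-06
20 log₁₀(6.2985e-06) = -104.02 dB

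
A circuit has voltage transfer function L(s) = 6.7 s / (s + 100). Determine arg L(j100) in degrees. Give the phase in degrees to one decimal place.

∠(j100) = 90.00°
∠(j100 + 100) = arctan(100/100) = 45.00°
∠L(j100) = 90.00° − 45.00° = 45.00°

45.0 deg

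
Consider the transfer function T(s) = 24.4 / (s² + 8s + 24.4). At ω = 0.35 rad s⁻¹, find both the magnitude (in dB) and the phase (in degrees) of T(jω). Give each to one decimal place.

|T| = -0.0 dB, ∠T = -6.6 deg

|(j0.35)² + 8(j0.35) + 24.4| = |24.277 + j2.8| = 24.44
|T(j0.35)| = 24.4 / 24.44 = 0.99843
20 log₁₀(0.99843) = -0.01 dB
∠[(j0.35)² + 8(j0.35) + 24.4] = ∠[24.277 + j2.8] = 6.58°
∠T(j0.35) = −6.58° = -6.58°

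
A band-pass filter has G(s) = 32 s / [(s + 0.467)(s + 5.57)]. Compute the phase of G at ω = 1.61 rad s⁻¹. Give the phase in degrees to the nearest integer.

∠(j1.61) = 90.00°
∠(j1.61 + 0.467) = arctan(1.61/0.467) = 73.82°
∠(j1.61 + 5.57) = arctan(1.61/5.57) = 16.12°
∠G(j1.61) = 90.00° − (73.82° + 16.12°) = 0.05°

0°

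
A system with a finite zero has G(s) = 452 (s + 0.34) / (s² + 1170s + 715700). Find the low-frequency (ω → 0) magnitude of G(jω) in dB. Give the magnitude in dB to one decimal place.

G(0) = 452 × 0.34 / 715700 = 0.00021473
20 log₁₀(0.00021473) = -73.36 dB

-73.4 dB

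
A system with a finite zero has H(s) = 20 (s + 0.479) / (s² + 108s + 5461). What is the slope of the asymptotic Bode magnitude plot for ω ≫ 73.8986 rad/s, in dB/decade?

With 1 zero and 2 poles, the high-frequency asymptotic slope is 20 × (1 − 2) = -20 dB/decade.

-20 dB/decade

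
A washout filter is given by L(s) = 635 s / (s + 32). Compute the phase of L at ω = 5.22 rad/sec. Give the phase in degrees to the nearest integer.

∠(j5.22) = 90.00°
∠(j5.22 + 32) = arctan(5.22/32) = 9.26°
∠L(j5.22) = 90.00° − 9.26° = 80.74°

81 deg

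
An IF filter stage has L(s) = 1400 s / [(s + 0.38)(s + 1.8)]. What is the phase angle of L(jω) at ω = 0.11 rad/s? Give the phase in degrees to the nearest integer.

∠(j0.11) = 90.00°
∠(j0.11 + 0.38) = arctan(0.11/0.38) = 16.14°
∠(j0.11 + 1.8) = arctan(0.11/1.8) = 3.50°
∠L(j0.11) = 90.00° − (16.14° + 3.50°) = 70.36°

70 deg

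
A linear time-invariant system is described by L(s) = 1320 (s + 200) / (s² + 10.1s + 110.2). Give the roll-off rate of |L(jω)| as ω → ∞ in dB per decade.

With 1 zero and 2 poles, the high-frequency asymptotic slope is 20 × (1 − 2) = -20 dB/decade.

-20 dB/decade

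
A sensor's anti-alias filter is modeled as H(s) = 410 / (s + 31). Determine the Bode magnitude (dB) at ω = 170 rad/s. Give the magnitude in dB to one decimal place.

7.5 dB

|j170 + 31| = √(170² + 31²) = 172.8
|H(j170)| = 410 / 172.8 = 2.3726
20 log₁₀(2.3726) = 7.50 dB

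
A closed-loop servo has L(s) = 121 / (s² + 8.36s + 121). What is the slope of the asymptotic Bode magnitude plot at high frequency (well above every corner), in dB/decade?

With 0 zeros and 2 poles, the high-frequency asymptotic slope is 20 × (0 − 2) = -40 dB/decade.

-40 dB/decade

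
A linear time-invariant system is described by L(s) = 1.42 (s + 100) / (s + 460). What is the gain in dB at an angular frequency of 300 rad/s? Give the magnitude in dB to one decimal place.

-1.7 dB

|j300 + 100| = √(300² + 100²) = 316.2
|j300 + 460| = √(300² + 460²) = 549.2
|L(j300)| = 1.42 × 316.2 / 549.2 = 0.81766
20 log₁₀(0.81766) = -1.75 dB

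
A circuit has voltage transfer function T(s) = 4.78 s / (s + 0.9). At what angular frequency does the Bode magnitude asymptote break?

The single real pole at s = −0.9 gives a corner at ω = 0.9 rad/s.

0.9 rad/s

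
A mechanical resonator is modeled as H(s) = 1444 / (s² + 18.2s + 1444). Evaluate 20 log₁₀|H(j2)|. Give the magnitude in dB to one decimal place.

0.0 dB

|(j2)² + 18.2(j2) + 1444| = |1440 + j36.4| = 1440
|H(j2)| = 1444 / 1440 = 1.0025
20 log₁₀(1.0025) = 0.02 dB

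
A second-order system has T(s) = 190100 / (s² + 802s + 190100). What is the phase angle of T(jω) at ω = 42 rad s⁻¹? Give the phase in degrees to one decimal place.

-10.1°

∠[(j42)² + 802(j42) + 190100] = ∠[1.8834e+05 + j33684] = 10.14°
∠T(j42) = −10.14° = -10.14°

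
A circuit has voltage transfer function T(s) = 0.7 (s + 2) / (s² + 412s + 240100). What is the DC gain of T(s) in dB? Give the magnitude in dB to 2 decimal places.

T(0) = 0.7 × 2 / 240100 = 5.8309e-06
20 log₁₀(5.8309e-06) = -104.685 dB

-104.69 dB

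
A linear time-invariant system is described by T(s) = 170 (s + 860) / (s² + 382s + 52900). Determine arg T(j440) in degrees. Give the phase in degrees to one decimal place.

-102.8°

∠(j440 + 860) = arctan(440/860) = 27.10°
∠[(j440)² + 382(j440) + 52900] = ∠[-1.407e+05 + j1.6808e+05] = 129.93°
∠T(j440) = 27.10° − 129.93° = -102.84°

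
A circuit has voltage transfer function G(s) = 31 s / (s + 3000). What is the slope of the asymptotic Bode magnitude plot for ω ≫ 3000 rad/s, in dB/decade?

0 dB/decade

With 1 zero and 1 pole, the high-frequency asymptotic slope is 20 × (1 − 1) = 0 dB/decade.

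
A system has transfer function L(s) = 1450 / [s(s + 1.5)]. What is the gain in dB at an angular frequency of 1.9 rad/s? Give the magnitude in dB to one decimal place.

50.0 dB

|j1.9 + 1.5| = √(1.9² + 1.5²) = 2.421
|j1.9| = 1.9
|L(j1.9)| = 1450 / (2.421 × 1.9) = 315.26
20 log₁₀(315.26) = 49.97 dB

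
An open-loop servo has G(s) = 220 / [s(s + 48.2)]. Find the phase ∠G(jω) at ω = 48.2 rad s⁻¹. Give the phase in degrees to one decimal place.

-135.0°

∠(j48.2 + 48.2) = arctan(48.2/48.2) = 45.00°
∠(j48.2) = 90.00°
∠G(j48.2) = − (45.00° + 90.00°) = -135.00°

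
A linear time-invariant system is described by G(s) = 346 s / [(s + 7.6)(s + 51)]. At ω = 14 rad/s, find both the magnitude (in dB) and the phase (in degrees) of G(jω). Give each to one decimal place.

|G| = 15.2 dB, ∠G = 13.1°

|j14| = 14
|j14 + 7.6| = √(14² + 7.6²) = 15.93
|j14 + 51| = √(14² + 51²) = 52.89
|G(j14)| = 346 × 14 / (15.93 × 52.89) = 5.7497
20 log₁₀(5.7497) = 15.19 dB
∠(j14) = 90.00°
∠(j14 + 7.6) = arctan(14/7.6) = 61.50°
∠(j14 + 51) = arctan(14/51) = 15.35°
∠G(j14) = 90.00° − (61.50° + 15.35°) = 13.15°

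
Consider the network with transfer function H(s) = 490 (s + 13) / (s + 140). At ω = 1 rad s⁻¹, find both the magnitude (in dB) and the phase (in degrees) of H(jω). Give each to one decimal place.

|j1 + 13| = √(1² + 13²) = 13.04
|j1 + 140| = √(1² + 140²) = 140
|H(j1)| = 490 × 13.04 / 140 = 45.633
20 log₁₀(45.633) = 33.19 dB
∠(j1 + 13) = arctan(1/13) = 4.40°
∠(j1 + 140) = arctan(1/140) = 0.41°
∠H(j1) = 4.40° − 0.41° = 3.99°

|H| = 33.2 dB, ∠H = 4.0°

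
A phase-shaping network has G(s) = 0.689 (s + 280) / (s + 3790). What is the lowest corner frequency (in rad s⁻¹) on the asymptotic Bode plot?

Break frequencies occur at each pole and zero magnitude: 280 rad s⁻¹, 3790 rad s⁻¹.
The lowest is 280 rad s⁻¹.

280 rad s⁻¹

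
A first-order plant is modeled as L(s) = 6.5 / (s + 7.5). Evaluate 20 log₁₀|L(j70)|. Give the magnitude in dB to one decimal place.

|j70 + 7.5| = √(70² + 7.5²) = 70.4
|L(j70)| = 6.5 / 70.4 = 0.092329
20 log₁₀(0.092329) = -20.69 dB

-20.7 dB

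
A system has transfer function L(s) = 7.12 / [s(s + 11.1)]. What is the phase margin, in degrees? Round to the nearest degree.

87°

Gain crossover: |L(jω)| = 1 at ω ≈ 0.64 rad/sec.
∠L(j0.64) = −90° − arctan(0.64/11.1) ≈ -93.30°
PM = 180° + (-93.30°) = 86.70°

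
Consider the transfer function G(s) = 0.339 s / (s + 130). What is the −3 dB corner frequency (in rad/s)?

130 rad/s

For a single-pole high-pass, the −3 dB point is at the pole: ω = 130 rad/s.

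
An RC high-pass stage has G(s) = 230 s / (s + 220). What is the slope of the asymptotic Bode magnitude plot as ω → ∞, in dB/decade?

0 dB/decade

With 1 zero and 1 pole, the high-frequency asymptotic slope is 20 × (1 − 1) = 0 dB/decade.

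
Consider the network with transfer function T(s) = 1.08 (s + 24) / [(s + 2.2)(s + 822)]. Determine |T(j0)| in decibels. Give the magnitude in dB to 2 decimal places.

-36.87 dB

T(0) = 1.08 × 24 / (2.2 × 822) = 0.014333
20 log₁₀(0.014333) = -36.873 dB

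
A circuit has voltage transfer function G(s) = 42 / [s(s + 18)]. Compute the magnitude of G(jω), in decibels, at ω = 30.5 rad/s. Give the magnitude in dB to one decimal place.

|j30.5 + 18| = √(30.5² + 18²) = 35.42
|j30.5| = 30.5
|G(j30.5)| = 42 / (35.42 × 30.5) = 0.038883
20 log₁₀(0.038883) = -28.20 dB

-28.2 dB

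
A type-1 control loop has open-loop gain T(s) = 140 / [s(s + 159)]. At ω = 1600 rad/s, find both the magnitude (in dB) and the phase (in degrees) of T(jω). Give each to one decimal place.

|T| = -85.3 dB, ∠T = -174.3 deg

|j1600 + 159| = √(1600² + 159²) = 1608
|j1600| = 1600
|T(j1600)| = 140 / (1608 × 1600) = 5.4419e-05
20 log₁₀(5.4419e-05) = -85.28 dB
∠(j1600 + 159) = arctan(1600/159) = 84.32°
∠(j1600) = 90.00°
∠T(j1600) = − (84.32° + 90.00°) = -174.32°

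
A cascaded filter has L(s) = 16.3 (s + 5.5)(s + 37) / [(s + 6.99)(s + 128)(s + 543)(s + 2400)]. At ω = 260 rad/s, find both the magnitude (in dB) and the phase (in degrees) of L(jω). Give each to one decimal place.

|L| = -99.9 dB, ∠L = -13.3°

|j260 + 5.5| = √(260² + 5.5²) = 260.1
|j260 + 37| = √(260² + 37²) = 262.6
|j260 + 6.99| = √(260² + 6.99²) = 260.1
|j260 + 128| = √(260² + 128²) = 289.8
|j260 + 543| = √(260² + 543²) = 602
|j260 + 2400| = √(260² + 2400²) = 2414
|L(j260)| = 16.3 × 260.1 × 262.6 / (260.1 × 289.8 × 602 × 2414) = 1.0162e-05
20 log₁₀(1.0162e-05) = -99.86 dB
∠(j260 + 5.5) = arctan(260/5.5) = 88.79°
∠(j260 + 37) = arctan(260/37) = 81.90°
∠(j260 + 6.99) = arctan(260/6.99) = 88.46°
∠(j260 + 128) = arctan(260/128) = 63.79°
∠(j260 + 543) = arctan(260/543) = 25.59°
∠(j260 + 2400) = arctan(260/2400) = 6.18°
∠L(j260) = 88.79° + 81.90° − (88.46° + 63.79° + 25.59° + 6.18°) = -13.33°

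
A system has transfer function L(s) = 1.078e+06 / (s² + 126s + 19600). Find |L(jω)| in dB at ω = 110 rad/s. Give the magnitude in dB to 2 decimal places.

36.70 dB

|(j110)² + 126(j110) + 19600| = |7500 + j13860| = 1.576e+04
|L(j110)| = 1.078e+06 / 1.576e+04 = 68.405
20 log₁₀(68.405) = 36.702 dB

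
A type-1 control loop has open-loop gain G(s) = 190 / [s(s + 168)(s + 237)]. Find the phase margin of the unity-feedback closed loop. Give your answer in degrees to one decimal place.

Gain crossover: |G(jω)| = 1 at ω ≈ 0.00477 rad/s.
∠G(j0.00477) = −90° − arctan(0.00477/168) − arctan(0.00477/237) ≈ -90.00°
PM = 180° + (-90.00°) = 90.00°

90.0°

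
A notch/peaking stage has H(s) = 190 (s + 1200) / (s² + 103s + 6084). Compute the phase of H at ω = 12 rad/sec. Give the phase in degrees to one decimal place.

∠(j12 + 1200) = arctan(12/1200) = 0.57°
∠[(j12)² + 103(j12) + 6084] = ∠[5940 + j1236] = 11.75°
∠H(j12) = 0.57° − 11.75° = -11.18°

-11.2°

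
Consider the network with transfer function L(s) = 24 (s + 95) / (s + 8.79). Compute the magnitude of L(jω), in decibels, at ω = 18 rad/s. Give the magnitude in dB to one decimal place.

41.3 dB

|j18 + 95| = √(18² + 95²) = 96.69
|j18 + 8.79| = √(18² + 8.79²) = 20.03
|L(j18)| = 24 × 96.69 / 20.03 = 115.85
20 log₁₀(115.85) = 41.28 dB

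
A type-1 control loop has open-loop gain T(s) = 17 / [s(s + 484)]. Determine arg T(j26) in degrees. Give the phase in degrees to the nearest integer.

∠(j26 + 484) = arctan(26/484) = 3.07°
∠(j26) = 90.00°
∠T(j26) = − (3.07° + 90.00°) = -93.07°

-93°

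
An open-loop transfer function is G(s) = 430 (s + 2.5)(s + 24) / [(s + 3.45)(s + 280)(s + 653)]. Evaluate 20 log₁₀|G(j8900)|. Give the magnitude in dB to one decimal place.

|j8900 + 2.5| = √(8900² + 2.5²) = 8900
|j8900 + 24| = √(8900² + 24²) = 8900
|j8900 + 3.45| = √(8900² + 3.45²) = 8900
|j8900 + 280| = √(8900² + 280²) = 8904
|j8900 + 653| = √(8900² + 653²) = 8924
|G(j8900)| = 430 × 8900 × 8900 / (8900 × 8904 × 8924) = 0.048161
20 log₁₀(0.048161) = -26.35 dB

-26.3 dB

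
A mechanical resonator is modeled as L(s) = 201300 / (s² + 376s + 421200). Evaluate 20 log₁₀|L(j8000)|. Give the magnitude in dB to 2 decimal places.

-50.00 dB

|(j8000)² + 376(j8000) + 421200| = |-6.3579e+07 + j3.008e+06| = 6.365e+07
|L(j8000)| = 201300 / 6.365e+07 = 0.0031626
20 log₁₀(0.0031626) = -49.999 dB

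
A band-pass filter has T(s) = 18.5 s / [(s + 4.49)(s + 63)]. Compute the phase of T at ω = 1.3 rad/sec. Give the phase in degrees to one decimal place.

72.7 deg

∠(j1.3) = 90.00°
∠(j1.3 + 4.49) = arctan(1.3/4.49) = 16.15°
∠(j1.3 + 63) = arctan(1.3/63) = 1.18°
∠T(j1.3) = 90.00° − (16.15° + 1.18°) = 72.67°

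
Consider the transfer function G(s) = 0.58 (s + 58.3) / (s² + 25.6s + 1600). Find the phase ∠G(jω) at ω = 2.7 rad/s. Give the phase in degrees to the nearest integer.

0°

∠(j2.7 + 58.3) = arctan(2.7/58.3) = 2.65°
∠[(j2.7)² + 25.6(j2.7) + 1600] = ∠[1592.7 + j69.12] = 2.48°
∠G(j2.7) = 2.65° − 2.48° = 0.17°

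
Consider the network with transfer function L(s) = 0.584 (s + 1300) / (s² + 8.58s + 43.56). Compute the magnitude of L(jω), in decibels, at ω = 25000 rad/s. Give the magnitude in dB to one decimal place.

|j25000 + 1300| = √(25000² + 1300²) = 2.503e+04
|(j25000)² + 8.58(j25000) + 43.56| = |-6.25e+08 + j2.145e+05| = 6.25e+08
|L(j25000)| = 0.584 × 2.503e+04 / 6.25e+08 = 2.3392e-05
20 log₁₀(2.3392e-05) = -92.62 dB

-92.6 dB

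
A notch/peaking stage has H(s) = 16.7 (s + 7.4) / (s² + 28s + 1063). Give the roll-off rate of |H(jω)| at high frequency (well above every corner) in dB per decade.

-20 dB/decade

With 1 zero and 2 poles, the high-frequency asymptotic slope is 20 × (1 − 2) = -20 dB/decade.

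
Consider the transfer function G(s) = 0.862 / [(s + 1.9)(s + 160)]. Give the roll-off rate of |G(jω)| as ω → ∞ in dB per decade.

-40 dB/decade

With 0 zeros and 2 poles, the high-frequency asymptotic slope is 20 × (0 − 2) = -40 dB/decade.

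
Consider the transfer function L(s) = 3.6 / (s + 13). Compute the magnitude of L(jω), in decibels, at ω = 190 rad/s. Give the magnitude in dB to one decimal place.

|j190 + 13| = √(190² + 13²) = 190.4
|L(j190)| = 3.6 / 190.4 = 0.018903
20 log₁₀(0.018903) = -34.47 dB

-34.5 dB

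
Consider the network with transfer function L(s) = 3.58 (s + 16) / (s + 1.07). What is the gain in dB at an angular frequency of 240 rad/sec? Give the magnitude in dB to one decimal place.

11.1 dB

|j240 + 16| = √(240² + 16²) = 240.5
|j240 + 1.07| = √(240² + 1.07²) = 240
|L(j240)| = 3.58 × 240.5 / 240 = 3.5879
20 log₁₀(3.5879) = 11.10 dB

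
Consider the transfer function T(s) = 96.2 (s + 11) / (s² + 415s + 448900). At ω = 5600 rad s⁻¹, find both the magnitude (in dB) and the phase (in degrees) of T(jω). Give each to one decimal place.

|j5600 + 11| = √(5600² + 11²) = 5600
|(j5600)² + 415(j5600) + 448900| = |-3.0911e+07 + j2.324e+06| = 3.1e+07
|T(j5600)| = 96.2 × 5600 / 3.1e+07 = 0.017379
20 log₁₀(0.017379) = -35.20 dB
∠(j5600 + 11) = arctan(5600/11) = 89.89°
∠[(j5600)² + 415(j5600) + 448900] = ∠[-3.0911e+07 + j2.324e+06] = 175.70°
∠T(j5600) = 89.89° − 175.70° = -85.81°

|T| = -35.2 dB, ∠T = -85.8°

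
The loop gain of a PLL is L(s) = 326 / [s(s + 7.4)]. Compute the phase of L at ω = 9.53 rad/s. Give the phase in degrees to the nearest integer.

-142°

∠(j9.53 + 7.4) = arctan(9.53/7.4) = 52.17°
∠(j9.53) = 90.00°
∠L(j9.53) = − (52.17° + 90.00°) = -142.17°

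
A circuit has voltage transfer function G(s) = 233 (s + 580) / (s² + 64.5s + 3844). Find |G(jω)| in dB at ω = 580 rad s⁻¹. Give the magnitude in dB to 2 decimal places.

|j580 + 580| = √(580² + 580²) = 820.2
|(j580)² + 64.5(j580) + 3844| = |-3.3256e+05 + j37410| = 3.347e+05
|G(j580)| = 233 × 820.2 / 3.347e+05 = 0.57109
20 log₁₀(0.57109) = -4.866 dB

-4.87 dB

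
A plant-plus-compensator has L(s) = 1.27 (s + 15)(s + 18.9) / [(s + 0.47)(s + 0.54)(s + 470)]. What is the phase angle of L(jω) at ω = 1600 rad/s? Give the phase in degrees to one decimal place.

-74.8°

∠(j1600 + 15) = arctan(1600/15) = 89.46°
∠(j1600 + 18.9) = arctan(1600/18.9) = 89.32°
∠(j1600 + 0.47) = arctan(1600/0.47) = 89.98°
∠(j1600 + 0.54) = arctan(1600/0.54) = 89.98°
∠(j1600 + 470) = arctan(1600/470) = 73.63°
∠L(j1600) = 89.46° + 89.32° − (89.98° + 89.98° + 73.63°) = -74.81°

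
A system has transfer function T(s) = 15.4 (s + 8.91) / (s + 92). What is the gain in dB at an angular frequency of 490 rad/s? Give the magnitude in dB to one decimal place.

23.6 dB

|j490 + 8.91| = √(490² + 8.91²) = 490.1
|j490 + 92| = √(490² + 92²) = 498.6
|T(j490)| = 15.4 × 490.1 / 498.6 = 15.138
20 log₁₀(15.138) = 23.60 dB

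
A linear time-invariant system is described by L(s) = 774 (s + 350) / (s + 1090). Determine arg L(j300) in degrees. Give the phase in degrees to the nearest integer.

25°

∠(j300 + 350) = arctan(300/350) = 40.60°
∠(j300 + 1090) = arctan(300/1090) = 15.39°
∠L(j300) = 40.60° − 15.39° = 25.21°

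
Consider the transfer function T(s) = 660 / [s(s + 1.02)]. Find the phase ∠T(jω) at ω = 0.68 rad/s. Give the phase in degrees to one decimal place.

-123.7 deg

∠(j0.68 + 1.02) = arctan(0.68/1.02) = 33.69°
∠(j0.68) = 90.00°
∠T(j0.68) = − (33.69° + 90.00°) = -123.69°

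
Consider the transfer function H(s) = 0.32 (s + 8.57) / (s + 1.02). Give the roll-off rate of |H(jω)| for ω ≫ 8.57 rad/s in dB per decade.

With 1 zero and 1 pole, the high-frequency asymptotic slope is 20 × (1 − 1) = 0 dB/decade.

0 dB/decade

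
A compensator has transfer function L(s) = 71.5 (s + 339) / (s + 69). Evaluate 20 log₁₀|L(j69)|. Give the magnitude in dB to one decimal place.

48.1 dB

|j69 + 339| = √(69² + 339²) = 346
|j69 + 69| = √(69² + 69²) = 97.58
|L(j69)| = 71.5 × 346 / 97.58 = 253.49
20 log₁₀(253.49) = 48.08 dB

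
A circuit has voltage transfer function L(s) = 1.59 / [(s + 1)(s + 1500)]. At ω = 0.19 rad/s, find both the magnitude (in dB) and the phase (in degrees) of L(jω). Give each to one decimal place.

|L| = -59.6 dB, ∠L = -10.8°

|j0.19 + 1| = √(0.19² + 1²) = 1.018
|j0.19 + 1500| = √(0.19² + 1500²) = 1500
|L(j0.19)| = 1.59 / (1.018 × 1500) = 0.0010414
20 log₁₀(0.0010414) = -59.65 dB
∠(j0.19 + 1) = arctan(0.19/1) = 10.76°
∠(j0.19 + 1500) = arctan(0.19/1500) = 0.01°
∠L(j0.19) = − (10.76° + 0.01°) = -10.77°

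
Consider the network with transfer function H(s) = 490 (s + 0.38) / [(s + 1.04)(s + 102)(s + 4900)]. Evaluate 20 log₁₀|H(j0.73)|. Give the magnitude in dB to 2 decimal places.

-63.94 dB

|j0.73 + 0.38| = √(0.73² + 0.38²) = 0.823
|j0.73 + 1.04| = √(0.73² + 1.04²) = 1.271
|j0.73 + 102| = √(0.73² + 102²) = 102
|j0.73 + 4900| = √(0.73² + 4900²) = 4900
|H(j0.73)| = 490 × 0.823 / (1.271 × 102 × 4900) = 0.00063498
20 log₁₀(0.00063498) = -63.945 dB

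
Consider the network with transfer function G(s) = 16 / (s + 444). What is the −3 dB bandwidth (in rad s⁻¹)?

444 rad s⁻¹

For a single-pole low-pass, the −3 dB point is at the pole: ω = 444 rad s⁻¹.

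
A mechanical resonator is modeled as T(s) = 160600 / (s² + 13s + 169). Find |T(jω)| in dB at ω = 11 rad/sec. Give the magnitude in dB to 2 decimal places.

|(j11)² + 13(j11) + 169| = |48 + j143| = 150.8
|T(j11)| = 160600 / 150.8 = 1064.7
20 log₁₀(1064.7) = 60.545 dB

60.54 dB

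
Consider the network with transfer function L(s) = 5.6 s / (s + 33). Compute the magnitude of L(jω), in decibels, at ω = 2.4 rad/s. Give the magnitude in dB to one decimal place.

-7.8 dB

|j2.4| = 2.4
|j2.4 + 33| = √(2.4² + 33²) = 33.09
|L(j2.4)| = 5.6 × 2.4 / 33.09 = 0.4062
20 log₁₀(0.4062) = -7.83 dB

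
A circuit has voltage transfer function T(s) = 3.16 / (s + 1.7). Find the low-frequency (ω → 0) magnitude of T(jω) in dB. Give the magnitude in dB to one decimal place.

T(0) = 3.16 / 1.7 = 1.8588
20 log₁₀(1.8588) = 5.38 dB

5.4 dB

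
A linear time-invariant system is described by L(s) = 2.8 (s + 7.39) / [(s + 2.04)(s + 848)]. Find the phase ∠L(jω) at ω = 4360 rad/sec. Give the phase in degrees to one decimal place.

-79.1 deg

∠(j4360 + 7.39) = arctan(4360/7.39) = 89.90°
∠(j4360 + 2.04) = arctan(4360/2.04) = 89.97°
∠(j4360 + 848) = arctan(4360/848) = 78.99°
∠L(j4360) = 89.90° − (89.97° + 78.99°) = -79.06°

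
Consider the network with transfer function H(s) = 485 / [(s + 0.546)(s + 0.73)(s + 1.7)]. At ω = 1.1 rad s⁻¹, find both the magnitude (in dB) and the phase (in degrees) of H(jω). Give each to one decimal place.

|H| = 43.4 dB, ∠H = -152.9 deg

|j1.1 + 0.546| = √(1.1² + 0.546²) = 1.228
|j1.1 + 0.73| = √(1.1² + 0.73²) = 1.32
|j1.1 + 1.7| = √(1.1² + 1.7²) = 2.025
|H(j1.1)| = 485 / (1.228 × 1.32 × 2.025) = 147.74
20 log₁₀(147.74) = 43.39 dB
∠(j1.1 + 0.546) = arctan(1.1/0.546) = 63.60°
∠(j1.1 + 0.73) = arctan(1.1/0.73) = 56.43°
∠(j1.1 + 1.7) = arctan(1.1/1.7) = 32.91°
∠H(j1.1) = − (63.60° + 56.43° + 32.91°) = -152.94°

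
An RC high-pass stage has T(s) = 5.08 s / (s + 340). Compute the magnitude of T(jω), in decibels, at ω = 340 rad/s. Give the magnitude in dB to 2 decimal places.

11.11 dB

|j340| = 340
|j340 + 340| = √(340² + 340²) = 480.8
|T(j340)| = 5.08 × 340 / 480.8 = 3.5921
20 log₁₀(3.5921) = 11.107 dB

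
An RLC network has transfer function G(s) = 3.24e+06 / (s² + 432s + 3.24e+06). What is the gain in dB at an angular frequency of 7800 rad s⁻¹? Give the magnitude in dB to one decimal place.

|(j7800)² + 432(j7800) + 3.24e+06| = |-5.76e+07 + j3.3696e+06| = 5.77e+07
|G(j7800)| = 3.24e+06 / 5.77e+07 = 0.056154
20 log₁₀(0.056154) = -25.01 dB

-25.0 dB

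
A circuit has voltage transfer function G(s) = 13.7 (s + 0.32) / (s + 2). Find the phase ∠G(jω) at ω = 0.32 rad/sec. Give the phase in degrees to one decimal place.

35.9°

∠(j0.32 + 0.32) = arctan(0.32/0.32) = 45.00°
∠(j0.32 + 2) = arctan(0.32/2) = 9.09°
∠G(j0.32) = 45.00° − 9.09° = 35.91°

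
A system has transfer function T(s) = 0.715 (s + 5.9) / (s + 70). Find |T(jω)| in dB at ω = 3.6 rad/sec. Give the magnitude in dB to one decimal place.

|j3.6 + 5.9| = √(3.6² + 5.9²) = 6.912
|j3.6 + 70| = √(3.6² + 70²) = 70.09
|T(j3.6)| = 0.715 × 6.912 / 70.09 = 0.070504
20 log₁₀(0.070504) = -23.04 dB

-23.0 dB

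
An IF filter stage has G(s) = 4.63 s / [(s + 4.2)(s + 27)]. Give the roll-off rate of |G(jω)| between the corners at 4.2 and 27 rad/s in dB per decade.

In this band the factors already past their corner are: 1 differentiator zero, pole at 4.2; net slope = 0 dB/decade.

0 dB/decade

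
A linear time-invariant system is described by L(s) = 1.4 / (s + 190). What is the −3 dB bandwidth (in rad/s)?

190 rad/s

For a single-pole low-pass, the −3 dB point is at the pole: ω = 190 rad/s.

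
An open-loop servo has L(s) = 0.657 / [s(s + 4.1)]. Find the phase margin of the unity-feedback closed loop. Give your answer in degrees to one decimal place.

87.8°

Gain crossover: |L(jω)| = 1 at ω ≈ 0.16 rad s⁻¹.
∠L(j0.16) = −90° − arctan(0.16/4.1) ≈ -92.24°
PM = 180° + (-92.24°) = 87.76°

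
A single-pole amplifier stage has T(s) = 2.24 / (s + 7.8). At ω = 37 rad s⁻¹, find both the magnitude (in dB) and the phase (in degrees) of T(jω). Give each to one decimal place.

|j37 + 7.8| = √(37² + 7.8²) = 37.81
|T(j37)| = 2.24 / 37.81 = 0.059239
20 log₁₀(0.059239) = -24.55 dB
∠(j37 + 7.8) = arctan(37/7.8) = 78.10°
∠T(j37) = −78.10° = -78.10°

|T| = -24.5 dB, ∠T = -78.1°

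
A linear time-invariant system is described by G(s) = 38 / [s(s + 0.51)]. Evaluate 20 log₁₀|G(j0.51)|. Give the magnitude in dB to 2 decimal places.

|j0.51 + 0.51| = √(0.51² + 0.51²) = 0.7212
|j0.51| = 0.51
|G(j0.51)| = 38 / (0.7212 × 0.51) = 103.31
20 log₁₀(103.31) = 40.283 dB

40.28 dB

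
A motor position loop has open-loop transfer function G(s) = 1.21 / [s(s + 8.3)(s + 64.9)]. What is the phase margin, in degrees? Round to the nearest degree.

90°

Gain crossover: |G(jω)| = 1 at ω ≈ 0.00225 rad s⁻¹.
∠G(j0.00225) = −90° − arctan(0.00225/8.3) − arctan(0.00225/64.9) ≈ -90.02°
PM = 180° + (-90.02°) = 89.98°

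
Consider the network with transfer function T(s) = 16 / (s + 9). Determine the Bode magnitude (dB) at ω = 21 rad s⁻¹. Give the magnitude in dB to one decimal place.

|j21 + 9| = √(21² + 9²) = 22.85
|T(j21)| = 16 / 22.85 = 0.7003
20 log₁₀(0.7003) = -3.09 dB

-3.1 dB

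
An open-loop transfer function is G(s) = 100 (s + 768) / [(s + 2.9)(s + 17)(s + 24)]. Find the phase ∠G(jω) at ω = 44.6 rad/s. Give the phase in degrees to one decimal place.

∠(j44.6 + 768) = arctan(44.6/768) = 3.32°
∠(j44.6 + 2.9) = arctan(44.6/2.9) = 86.28°
∠(j44.6 + 17) = arctan(44.6/17) = 69.13°
∠(j44.6 + 24) = arctan(44.6/24) = 61.71°
∠G(j44.6) = 3.32° − (86.28° + 69.13° + 61.71°) = -213.81°

-213.8°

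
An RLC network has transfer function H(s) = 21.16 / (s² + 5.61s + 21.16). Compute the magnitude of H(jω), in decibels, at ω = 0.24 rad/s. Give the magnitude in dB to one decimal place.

|(j0.24)² + 5.61(j0.24) + 21.16| = |21.102 + j1.3464| = 21.15
|H(j0.24)| = 21.16 / 21.15 = 1.0007
20 log₁₀(1.0007) = 0.01 dB

0.0 dB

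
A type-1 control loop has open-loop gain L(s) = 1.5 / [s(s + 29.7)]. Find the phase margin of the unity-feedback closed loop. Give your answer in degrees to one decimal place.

Gain crossover: |L(jω)| = 1 at ω ≈ 0.0505 rad/sec.
∠L(j0.0505) = −90° − arctan(0.0505/29.7) ≈ -90.10°
PM = 180° + (-90.10°) = 89.90°

89.9°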